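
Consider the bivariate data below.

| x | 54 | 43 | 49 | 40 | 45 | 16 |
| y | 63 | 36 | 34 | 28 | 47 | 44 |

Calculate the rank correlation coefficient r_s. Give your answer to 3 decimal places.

Rank x: 6, 3, 5, 2, 4, 1
Rank y: 6, 3, 2, 1, 5, 4
d = rank(x) − rank(y): 0, 0, 3, 1, -1, -3; Σd² = 20
ρ = 1 − 6Σd² / [n(n²−1)] = 1 − 6×20 / (6×35) = 1 − 120/210 ≈ 0.429

0.429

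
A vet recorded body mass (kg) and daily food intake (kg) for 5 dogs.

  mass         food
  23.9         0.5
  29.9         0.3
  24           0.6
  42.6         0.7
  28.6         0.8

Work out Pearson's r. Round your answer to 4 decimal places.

n = 5, Σx = 149, Σy = 2.9, Σx² = 4673.94, Σy² = 1.83, Σxy = 88.02
nΣxy − ΣxΣy = 440.1 − 432.1 = 8
nΣx² − (Σx)² = 23369.7 − 22201 = 1168.7; nΣy² − (Σy)² = 9.15 − 8.41 = 0.74
r = 8 / √(1168.7 × 0.74) = 8 / 29.4081 ≈ 0.2720

0.2720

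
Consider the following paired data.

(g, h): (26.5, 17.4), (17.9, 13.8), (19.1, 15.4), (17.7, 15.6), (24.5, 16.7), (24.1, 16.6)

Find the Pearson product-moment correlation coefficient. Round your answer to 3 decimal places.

0.882

n = 6, Σg = 129.8, Σh = 95.5, Σg² = 2881.82, Σh² = 1528.17, Σgh = 2087.59
nΣgh − ΣgΣh = 12525.54 − 12395.9 = 129.64
nΣg² − (Σg)² = 17290.92 − 16848.04 = 442.88; nΣh² − (Σh)² = 9169.02 − 9120.25 = 48.77
r = 129.64 / √(442.88 × 48.77) = 129.64 / 146.9669 ≈ 0.882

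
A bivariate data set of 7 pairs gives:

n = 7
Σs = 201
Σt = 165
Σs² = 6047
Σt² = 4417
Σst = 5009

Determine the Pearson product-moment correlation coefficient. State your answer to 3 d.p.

0.711

r = (nΣst − ΣsΣt) / √[(nΣs² − (Σs)²)(nΣt² − (Σt)²)]
Numerator: 7×5009 − 201×165 = 1898
Denominator: √[(42329 − 40401)(30919 − 27225)] = √[1928 × 3694] = 2668.7135
r = 1898 / 2668.7135 ≈ 0.711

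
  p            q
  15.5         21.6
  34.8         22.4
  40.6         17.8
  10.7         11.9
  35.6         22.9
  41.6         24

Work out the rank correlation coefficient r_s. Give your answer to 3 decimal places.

Rank p: 2, 3, 5, 1, 4, 6
Rank q: 3, 4, 2, 1, 5, 6
d = rank(p) − rank(q): -1, -1, 3, 0, -1, 0; Σd² = 12
ρ = 1 − 6Σd² / [n(n²−1)] = 1 − 6×12 / (6×35) = 1 − 72/210 ≈ 0.657

0.657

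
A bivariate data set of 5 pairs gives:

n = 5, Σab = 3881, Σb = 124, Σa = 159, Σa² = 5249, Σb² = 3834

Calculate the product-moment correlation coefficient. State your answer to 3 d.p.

r = (nΣab − ΣaΣb) / √[(nΣa² − (Σa)²)(nΣb² − (Σb)²)]
Numerator: 5×3881 − 159×124 = -311
Denominator: √[(26245 − 25281)(19170 − 15376)] = √[964 × 3794] = 1912.4372
r = -311 / 1912.4372 ≈ -0.163

-0.163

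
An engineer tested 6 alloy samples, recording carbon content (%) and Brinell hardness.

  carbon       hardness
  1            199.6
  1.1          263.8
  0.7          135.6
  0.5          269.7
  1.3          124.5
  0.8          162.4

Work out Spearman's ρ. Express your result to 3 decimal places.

Rank carbon: 4, 5, 2, 1, 6, 3
Rank hardness: 4, 5, 2, 6, 1, 3
d = rank(carbon) − rank(hardness): 0, 0, 0, -5, 5, 0; Σd² = 50
ρ = 1 − 6Σd² / [n(n²−1)] = 1 − 6×50 / (6×35) = 1 − 300/210 ≈ -0.429

-0.429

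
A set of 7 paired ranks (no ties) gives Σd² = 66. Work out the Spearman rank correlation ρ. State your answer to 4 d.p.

ρ = 1 − 6Σd² / [n(n²−1)] = 1 − 6×66 / (7×48)
  = 1 − 396/336 = 1 − 1.17857 ≈ -0.1786

-0.1786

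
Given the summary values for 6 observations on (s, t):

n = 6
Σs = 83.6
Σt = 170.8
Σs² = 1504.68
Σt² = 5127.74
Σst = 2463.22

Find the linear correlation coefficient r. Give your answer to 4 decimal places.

r = (nΣst − ΣsΣt) / √[(nΣs² − (Σs)²)(nΣt² − (Σt)²)]
Numerator: 6×2463.22 − 83.6×170.8 = 500.44
Denominator: √[(9028.08 − 6988.96)(30766.44 − 29172.64)] = √[2039.12 × 1593.8] = 1802.7616
r = 500.44 / 1802.7616 ≈ 0.2776

0.2776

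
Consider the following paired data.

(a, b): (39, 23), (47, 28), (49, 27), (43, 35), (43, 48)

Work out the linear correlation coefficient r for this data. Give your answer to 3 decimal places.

n = 5, Σa = 221, Σb = 161, Σa² = 9829, Σb² = 5571, Σab = 7105
nΣab − ΣaΣb = 35525 − 35581 = -56
nΣa² − (Σa)² = 49145 − 48841 = 304; nΣb² − (Σb)² = 27855 − 25921 = 1934
r = -56 / √(304 × 1934) = -56 / 766.7698 ≈ -0.073

-0.073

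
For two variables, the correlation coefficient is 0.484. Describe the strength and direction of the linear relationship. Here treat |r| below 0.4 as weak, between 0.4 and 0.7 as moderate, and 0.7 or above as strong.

r = 0.484 > 0 so the relationship is positive.
|r| = 0.484, which falls in the moderate range.

moderate positive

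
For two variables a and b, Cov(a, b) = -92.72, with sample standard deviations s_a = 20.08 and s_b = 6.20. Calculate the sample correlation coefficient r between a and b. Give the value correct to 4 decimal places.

-0.7448

r = Cov(a,b) / (s_a · s_b) = -92.72 / (20.08 × 6.20)
  = -92.72 / 124.4960 ≈ -0.7448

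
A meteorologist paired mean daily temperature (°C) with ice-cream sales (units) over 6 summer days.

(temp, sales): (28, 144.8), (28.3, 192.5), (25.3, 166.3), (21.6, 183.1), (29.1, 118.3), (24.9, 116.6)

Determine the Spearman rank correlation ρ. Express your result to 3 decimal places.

Rank temp: 4, 5, 3, 1, 6, 2
Rank sales: 3, 6, 4, 5, 2, 1
d = rank(temp) − rank(sales): 1, -1, -1, -4, 4, 1; Σd² = 36
ρ = 1 − 6Σd² / [n(n²−1)] = 1 − 6×36 / (6×35) = 1 − 216/210 ≈ -0.029

-0.029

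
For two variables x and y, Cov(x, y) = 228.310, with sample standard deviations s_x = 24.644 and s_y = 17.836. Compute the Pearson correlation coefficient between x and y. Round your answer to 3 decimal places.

r = Cov(x,y) / (s_x · s_y) = 228.310 / (24.644 × 17.836)
  = 228.310 / 439.5504 ≈ 0.519

0.519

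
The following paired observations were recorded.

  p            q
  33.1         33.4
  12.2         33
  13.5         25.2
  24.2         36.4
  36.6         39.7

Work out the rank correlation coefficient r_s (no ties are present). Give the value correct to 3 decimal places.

Rank p: 4, 1, 2, 3, 5
Rank q: 3, 2, 1, 4, 5
d = rank(p) − rank(q): 1, -1, 1, -1, 0; Σd² = 4
ρ = 1 − 6Σd² / [n(n²−1)] = 1 − 6×4 / (5×24) = 1 − 24/120 ≈ 0.800

0.800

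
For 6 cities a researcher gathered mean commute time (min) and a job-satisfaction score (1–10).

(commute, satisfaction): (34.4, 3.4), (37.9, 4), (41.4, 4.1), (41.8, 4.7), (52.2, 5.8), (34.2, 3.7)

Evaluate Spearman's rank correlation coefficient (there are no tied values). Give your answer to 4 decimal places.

Rank commute: 2, 3, 4, 5, 6, 1
Rank satisfaction: 1, 3, 4, 5, 6, 2
d = rank(commute) − rank(satisfaction): 1, 0, 0, 0, 0, -1; Σd² = 2
ρ = 1 − 6Σd² / [n(n²−1)] = 1 − 6×2 / (6×35) = 1 − 12/210 ≈ 0.9429

0.9429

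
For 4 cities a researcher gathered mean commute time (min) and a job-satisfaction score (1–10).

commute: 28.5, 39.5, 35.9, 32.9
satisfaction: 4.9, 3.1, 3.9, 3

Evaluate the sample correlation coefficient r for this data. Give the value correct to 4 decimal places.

-0.7121

n = 4, Σx = 136.8, Σy = 14.9, Σx² = 4743.72, Σy² = 57.83, Σxy = 500.81
nΣxy − ΣxΣy = 2003.24 − 2038.32 = -35.08
nΣx² − (Σx)² = 18974.88 − 18714.24 = 260.64; nΣy² − (Σy)² = 231.32 − 222.01 = 9.31
r = -35.08 / √(260.64 × 9.31) = -35.08 / 49.2601 ≈ -0.7121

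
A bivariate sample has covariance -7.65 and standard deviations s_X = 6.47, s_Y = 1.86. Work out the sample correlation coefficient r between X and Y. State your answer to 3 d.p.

r = Cov(X,Y) / (s_X · s_Y) = -7.65 / (6.47 × 1.86)
  = -7.65 / 12.0342 ≈ -0.636

-0.636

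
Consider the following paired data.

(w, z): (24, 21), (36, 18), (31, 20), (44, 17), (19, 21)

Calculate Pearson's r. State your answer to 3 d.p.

n = 5, Σw = 154, Σz = 97, Σw² = 5130, Σz² = 1895, Σwz = 2919
nΣwz − ΣwΣz = 14595 − 14938 = -343
nΣw² − (Σw)² = 25650 − 23716 = 1934; nΣz² − (Σz)² = 9475 − 9409 = 66
r = -343 / √(1934 × 66) = -343 / 357.2730 ≈ -0.960

-0.960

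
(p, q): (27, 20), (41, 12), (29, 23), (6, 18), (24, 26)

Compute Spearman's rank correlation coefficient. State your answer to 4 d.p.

Rank p: 3, 5, 4, 1, 2
Rank q: 3, 1, 4, 2, 5
d = rank(p) − rank(q): 0, 4, 0, -1, -3; Σd² = 26
ρ = 1 − 6Σd² / [n(n²−1)] = 1 − 6×26 / (5×24) = 1 − 156/120 ≈ -0.3000

-0.3000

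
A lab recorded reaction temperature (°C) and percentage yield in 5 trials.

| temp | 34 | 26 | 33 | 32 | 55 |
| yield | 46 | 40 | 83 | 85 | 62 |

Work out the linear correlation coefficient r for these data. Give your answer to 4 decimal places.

n = 5, Σx = 180, Σy = 316, Σx² = 6970, Σy² = 21674, Σxy = 11473
nΣxy − ΣxΣy = 57365 − 56880 = 485
nΣx² − (Σx)² = 34850 − 32400 = 2450; nΣy² − (Σy)² = 108370 − 99856 = 8514
r = 485 / √(2450 × 8514) = 485 / 4567.1983 ≈ 0.1062

0.1062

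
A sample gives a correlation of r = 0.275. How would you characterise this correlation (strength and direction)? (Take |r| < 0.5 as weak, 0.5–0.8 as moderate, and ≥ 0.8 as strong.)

weak positive

r = 0.275 > 0 so the relationship is positive.
|r| = 0.275, which falls in the weak range.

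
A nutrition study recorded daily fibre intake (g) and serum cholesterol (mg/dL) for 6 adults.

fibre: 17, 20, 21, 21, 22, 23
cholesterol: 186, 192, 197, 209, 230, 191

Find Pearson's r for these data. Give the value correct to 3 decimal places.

n = 6, Σx = 124, Σy = 1205, Σx² = 2584, Σy² = 243331, Σxy = 24981
nΣxy − ΣxΣy = 149886 − 149420 = 466
nΣx² − (Σx)² = 15504 − 15376 = 128; nΣy² − (Σy)² = 1459986 − 1452025 = 7961
r = 466 / √(128 × 7961) = 466 / 1009.4593 ≈ 0.462

0.462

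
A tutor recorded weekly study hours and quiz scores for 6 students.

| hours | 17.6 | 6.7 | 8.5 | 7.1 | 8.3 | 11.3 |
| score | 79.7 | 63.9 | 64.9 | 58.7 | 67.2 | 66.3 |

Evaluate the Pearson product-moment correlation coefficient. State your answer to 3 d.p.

n = 6, Σx = 59.5, Σy = 400.7, Σx² = 673.89, Σy² = 27004.53, Σxy = 4106.22
nΣxy − ΣxΣy = 24637.32 − 23841.65 = 795.67
nΣx² − (Σx)² = 4043.34 − 3540.25 = 503.09; nΣy² − (Σy)² = 162027.18 − 160560.49 = 1466.69
r = 795.67 / √(503.09 × 1466.69) = 795.67 / 858.9977 ≈ 0.926

0.926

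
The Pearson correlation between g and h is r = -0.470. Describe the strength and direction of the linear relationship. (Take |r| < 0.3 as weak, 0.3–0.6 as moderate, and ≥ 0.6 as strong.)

r = -0.470 < 0 so the relationship is negative.
|r| = 0.470, which falls in the moderate range.

moderate negative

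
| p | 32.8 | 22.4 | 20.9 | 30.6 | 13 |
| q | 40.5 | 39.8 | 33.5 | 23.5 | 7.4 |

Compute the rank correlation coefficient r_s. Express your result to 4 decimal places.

Rank p: 5, 3, 2, 4, 1
Rank q: 5, 4, 3, 2, 1
d = rank(p) − rank(q): 0, -1, -1, 2, 0; Σd² = 6
ρ = 1 − 6Σd² / [n(n²−1)] = 1 − 6×6 / (5×24) = 1 − 36/120 ≈ 0.7000

0.7000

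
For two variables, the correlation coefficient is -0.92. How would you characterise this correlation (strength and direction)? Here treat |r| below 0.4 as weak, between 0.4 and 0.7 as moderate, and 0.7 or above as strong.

strong negative

r = -0.92 < 0 so the relationship is negative.
|r| = 0.92, which falls in the strong range.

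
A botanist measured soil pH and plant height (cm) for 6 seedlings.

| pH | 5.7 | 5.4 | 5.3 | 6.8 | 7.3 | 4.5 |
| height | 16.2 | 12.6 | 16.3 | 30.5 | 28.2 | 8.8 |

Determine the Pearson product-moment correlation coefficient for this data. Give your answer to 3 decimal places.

n = 6, Σx = 35, Σy = 112.6, Σx² = 209.52, Σy² = 2489.82, Σxy = 699.63
nΣxy − ΣxΣy = 4197.78 − 3941 = 256.78
nΣx² − (Σx)² = 1257.12 − 1225 = 32.12; nΣy² − (Σy)² = 14938.92 − 12678.76 = 2260.16
r = 256.78 / √(32.12 × 2260.16) = 256.78 / 269.4371 ≈ 0.953

0.953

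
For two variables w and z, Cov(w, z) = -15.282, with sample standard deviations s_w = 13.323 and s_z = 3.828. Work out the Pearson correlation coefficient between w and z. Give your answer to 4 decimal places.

-0.2996

r = Cov(w,z) / (s_w · s_z) = -15.282 / (13.323 × 3.828)
  = -15.282 / 51.0004 ≈ -0.2996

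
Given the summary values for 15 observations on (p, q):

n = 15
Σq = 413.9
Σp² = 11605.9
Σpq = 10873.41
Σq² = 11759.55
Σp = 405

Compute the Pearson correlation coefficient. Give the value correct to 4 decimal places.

r = (nΣpq − ΣpΣq) / √[(nΣp² − (Σp)²)(nΣq² − (Σq)²)]
Numerator: 15×10873.41 − 405×413.9 = -4528.35
Denominator: √[(174088.5 − 164025)(176393.25 − 171313.21)] = √[10063.5 × 5080.04] = 7150.0337
r = -4528.35 / 7150.0337 ≈ -0.6333

-0.6333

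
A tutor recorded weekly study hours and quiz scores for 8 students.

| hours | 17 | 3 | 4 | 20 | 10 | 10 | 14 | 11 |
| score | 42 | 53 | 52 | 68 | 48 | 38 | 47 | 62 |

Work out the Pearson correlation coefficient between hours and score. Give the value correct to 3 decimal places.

n = 8, Σx = 89, Σy = 410, Σx² = 1231, Σy² = 21702, Σxy = 4641
nΣxy − ΣxΣy = 37128 − 36490 = 638
nΣx² − (Σx)² = 9848 − 7921 = 1927; nΣy² − (Σy)² = 173616 − 168100 = 5516
r = 638 / √(1927 × 5516) = 638 / 3260.2656 ≈ 0.196

0.196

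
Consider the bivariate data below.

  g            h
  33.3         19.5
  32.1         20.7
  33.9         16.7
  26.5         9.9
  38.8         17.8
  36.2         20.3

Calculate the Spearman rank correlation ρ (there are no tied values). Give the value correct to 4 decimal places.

0.1429

Rank g: 3, 2, 4, 1, 6, 5
Rank h: 4, 6, 2, 1, 3, 5
d = rank(g) − rank(h): -1, -4, 2, 0, 3, 0; Σd² = 30
ρ = 1 − 6Σd² / [n(n²−1)] = 1 − 6×30 / (6×35) = 1 − 180/210 ≈ 0.1429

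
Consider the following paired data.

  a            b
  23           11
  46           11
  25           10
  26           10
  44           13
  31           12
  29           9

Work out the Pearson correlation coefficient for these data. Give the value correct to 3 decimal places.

n = 7, Σa = 224, Σb = 76, Σa² = 7684, Σb² = 836, Σab = 2474
nΣab − ΣaΣb = 17318 − 17024 = 294
nΣa² − (Σa)² = 53788 − 50176 = 3612; nΣb² − (Σb)² = 5852 − 5776 = 76
r = 294 / √(3612 × 76) = 294 / 523.9389 ≈ 0.561

0.561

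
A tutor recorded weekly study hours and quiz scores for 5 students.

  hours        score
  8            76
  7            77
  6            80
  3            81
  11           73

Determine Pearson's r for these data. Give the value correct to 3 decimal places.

-0.962

n = 5, Σx = 35, Σy = 387, Σx² = 279, Σy² = 29995, Σxy = 2673
nΣxy − ΣxΣy = 13365 − 13545 = -180
nΣx² − (Σx)² = 1395 − 1225 = 170; nΣy² − (Σy)² = 149975 − 149769 = 206
r = -180 / √(170 × 206) = -180 / 187.1363 ≈ -0.962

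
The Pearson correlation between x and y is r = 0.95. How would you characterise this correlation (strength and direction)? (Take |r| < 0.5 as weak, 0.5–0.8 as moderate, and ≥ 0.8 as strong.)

r = 0.95 > 0 so the relationship is positive.
|r| = 0.95, which falls in the strong range.

strong positive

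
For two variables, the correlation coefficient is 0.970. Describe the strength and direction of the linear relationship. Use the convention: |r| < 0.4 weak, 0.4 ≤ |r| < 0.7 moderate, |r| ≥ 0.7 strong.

r = 0.970 > 0 so the relationship is positive.
|r| = 0.970, which falls in the strong range.

strong positive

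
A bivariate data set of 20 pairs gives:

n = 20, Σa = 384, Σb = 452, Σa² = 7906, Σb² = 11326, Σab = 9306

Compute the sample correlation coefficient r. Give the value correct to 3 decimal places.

r = (nΣab − ΣaΣb) / √[(nΣa² − (Σa)²)(nΣb² − (Σb)²)]
Numerator: 20×9306 − 384×452 = 12552
Denominator: √[(158120 − 147456)(226520 − 204304)] = √[10664 × 22216] = 15391.9272
r = 12552 / 15391.9272 ≈ 0.815

0.815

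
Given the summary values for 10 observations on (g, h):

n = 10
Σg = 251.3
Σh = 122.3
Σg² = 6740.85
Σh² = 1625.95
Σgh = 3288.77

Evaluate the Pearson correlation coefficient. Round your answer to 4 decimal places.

r = (nΣgh − ΣgΣh) / √[(nΣg² − (Σg)²)(nΣh² − (Σh)²)]
Numerator: 10×3288.77 − 251.3×122.3 = 2153.71
Denominator: √[(67408.5 − 63151.69)(16259.5 − 14957.29)] = √[4256.81 × 1302.21] = 2354.4130
r = 2153.71 / 2354.4130 ≈ 0.9148

0.9148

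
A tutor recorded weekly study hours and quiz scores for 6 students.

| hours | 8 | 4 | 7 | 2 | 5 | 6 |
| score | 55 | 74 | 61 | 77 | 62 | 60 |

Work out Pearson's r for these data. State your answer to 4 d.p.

n = 6, Σx = 32, Σy = 389, Σx² = 194, Σy² = 25595, Σxy = 1987
nΣxy − ΣxΣy = 11922 − 12448 = -526
nΣx² − (Σx)² = 1164 − 1024 = 140; nΣy² − (Σy)² = 153570 − 151321 = 2249
r = -526 / √(140 × 2249) = -526 / 561.1239 ≈ -0.9374

-0.9374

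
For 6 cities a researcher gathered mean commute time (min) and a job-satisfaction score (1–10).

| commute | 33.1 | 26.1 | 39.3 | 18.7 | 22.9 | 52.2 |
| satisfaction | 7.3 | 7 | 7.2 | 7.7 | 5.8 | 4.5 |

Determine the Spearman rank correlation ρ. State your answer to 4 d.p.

Rank commute: 4, 3, 5, 1, 2, 6
Rank satisfaction: 5, 3, 4, 6, 2, 1
d = rank(commute) − rank(satisfaction): -1, 0, 1, -5, 0, 5; Σd² = 52
ρ = 1 − 6Σd² / [n(n²−1)] = 1 − 6×52 / (6×35) = 1 − 312/210 ≈ -0.4857

-0.4857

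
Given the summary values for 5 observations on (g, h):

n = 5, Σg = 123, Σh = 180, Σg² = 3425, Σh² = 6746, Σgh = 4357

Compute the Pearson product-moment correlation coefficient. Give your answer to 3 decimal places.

r = (nΣgh − ΣgΣh) / √[(nΣg² − (Σg)²)(nΣh² − (Σh)²)]
Numerator: 5×4357 − 123×180 = -355
Denominator: √[(17125 − 15129)(33730 − 32400)] = √[1996 × 1330] = 1629.3189
r = -355 / 1629.3189 ≈ -0.218

-0.218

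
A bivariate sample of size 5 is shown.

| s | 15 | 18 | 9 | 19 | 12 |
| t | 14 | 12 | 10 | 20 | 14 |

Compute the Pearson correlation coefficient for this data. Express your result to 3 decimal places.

0.675

n = 5, Σs = 73, Σt = 70, Σs² = 1135, Σt² = 1036, Σst = 1064
nΣst − ΣsΣt = 5320 − 5110 = 210
nΣs² − (Σs)² = 5675 − 5329 = 346; nΣt² − (Σt)² = 5180 − 4900 = 280
r = 210 / √(346 × 280) = 210 / 311.2555 ≈ 0.675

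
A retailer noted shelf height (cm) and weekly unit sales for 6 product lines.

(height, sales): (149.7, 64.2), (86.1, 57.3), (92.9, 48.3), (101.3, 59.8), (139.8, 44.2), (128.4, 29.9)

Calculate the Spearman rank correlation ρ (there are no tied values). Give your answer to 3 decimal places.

Rank height: 6, 1, 2, 3, 5, 4
Rank sales: 6, 4, 3, 5, 2, 1
d = rank(height) − rank(sales): 0, -3, -1, -2, 3, 3; Σd² = 32
ρ = 1 − 6Σd² / [n(n²−1)] = 1 − 6×32 / (6×35) = 1 − 192/210 ≈ 0.086

0.086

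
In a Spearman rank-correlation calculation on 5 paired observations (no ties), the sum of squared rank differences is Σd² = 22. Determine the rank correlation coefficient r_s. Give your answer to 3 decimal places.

ρ = 1 − 6Σd² / [n(n²−1)] = 1 − 6×22 / (5×24)
  = 1 − 132/120 = 1 − 1.1000 ≈ -0.100

-0.100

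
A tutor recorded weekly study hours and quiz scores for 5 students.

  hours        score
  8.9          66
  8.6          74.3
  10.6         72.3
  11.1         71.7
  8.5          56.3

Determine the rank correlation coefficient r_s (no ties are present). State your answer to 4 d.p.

0.3000

Rank hours: 3, 2, 4, 5, 1
Rank score: 2, 5, 4, 3, 1
d = rank(hours) − rank(score): 1, -3, 0, 2, 0; Σd² = 14
ρ = 1 − 6Σd² / [n(n²−1)] = 1 − 6×14 / (5×24) = 1 − 84/120 ≈ 0.3000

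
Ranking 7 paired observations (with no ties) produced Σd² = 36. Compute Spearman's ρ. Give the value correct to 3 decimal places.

0.357

ρ = 1 − 6Σd² / [n(n²−1)] = 1 − 6×36 / (7×48)
  = 1 − 216/336 = 1 − 0.6429 ≈ 0.357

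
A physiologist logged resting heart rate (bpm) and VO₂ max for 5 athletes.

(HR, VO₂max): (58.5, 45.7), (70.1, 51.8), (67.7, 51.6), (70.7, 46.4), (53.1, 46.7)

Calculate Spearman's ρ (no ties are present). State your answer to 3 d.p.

Rank HR: 2, 4, 3, 5, 1
Rank VO₂max: 1, 5, 4, 2, 3
d = rank(HR) − rank(VO₂max): 1, -1, -1, 3, -2; Σd² = 16
ρ = 1 − 6Σd² / [n(n²−1)] = 1 − 6×16 / (5×24) = 1 − 96/120 ≈ 0.200

0.200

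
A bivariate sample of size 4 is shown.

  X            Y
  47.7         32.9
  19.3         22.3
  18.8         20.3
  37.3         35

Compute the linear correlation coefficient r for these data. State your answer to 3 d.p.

n = 4, ΣX = 123.1, ΣY = 110.5, ΣX² = 4392.51, ΣY² = 3216.79, ΣXY = 3686.86
nΣXY − ΣXΣY = 14747.44 − 13602.55 = 1144.89
nΣX² − (ΣX)² = 17570.04 − 15153.61 = 2416.43; nΣY² − (ΣY)² = 12867.16 − 12210.25 = 656.91
r = 1144.89 / √(2416.43 × 656.91) = 1144.89 / 1259.9115 ≈ 0.909

0.909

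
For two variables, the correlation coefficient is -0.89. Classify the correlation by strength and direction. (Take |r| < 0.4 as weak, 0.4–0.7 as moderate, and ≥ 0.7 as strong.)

r = -0.89 < 0 so the relationship is negative.
|r| = 0.89, which falls in the strong range.

strong negative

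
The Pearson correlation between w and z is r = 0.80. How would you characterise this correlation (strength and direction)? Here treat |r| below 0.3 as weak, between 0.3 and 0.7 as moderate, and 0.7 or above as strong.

strong positive

r = 0.80 > 0 so the relationship is positive.
|r| = 0.80, which falls in the strong range.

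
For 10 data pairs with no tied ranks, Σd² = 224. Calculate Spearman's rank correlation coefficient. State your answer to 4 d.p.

ρ = 1 − 6Σd² / [n(n²−1)] = 1 − 6×224 / (10×99)
  = 1 − 1344/990 = 1 − 1.35758 ≈ -0.3576

-0.3576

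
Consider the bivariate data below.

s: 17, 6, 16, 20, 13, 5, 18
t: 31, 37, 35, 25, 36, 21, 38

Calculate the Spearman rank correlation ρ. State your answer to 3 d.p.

Rank s: 5, 2, 4, 7, 3, 1, 6
Rank t: 3, 6, 4, 2, 5, 1, 7
d = rank(s) − rank(t): 2, -4, 0, 5, -2, 0, -1; Σd² = 50
ρ = 1 − 6Σd² / [n(n²−1)] = 1 − 6×50 / (7×48) = 1 − 300/336 ≈ 0.107

0.107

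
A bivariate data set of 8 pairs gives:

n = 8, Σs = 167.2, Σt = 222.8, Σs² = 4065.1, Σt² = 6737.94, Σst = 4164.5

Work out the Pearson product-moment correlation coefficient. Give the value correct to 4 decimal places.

-0.8922

r = (nΣst − ΣsΣt) / √[(nΣs² − (Σs)²)(nΣt² − (Σt)²)]
Numerator: 8×4164.5 − 167.2×222.8 = -3936.16
Denominator: √[(32520.8 − 27955.84)(53903.52 − 49639.84)] = √[4564.96 × 4263.68] = 4411.7489
r = -3936.16 / 4411.7489 ≈ -0.8922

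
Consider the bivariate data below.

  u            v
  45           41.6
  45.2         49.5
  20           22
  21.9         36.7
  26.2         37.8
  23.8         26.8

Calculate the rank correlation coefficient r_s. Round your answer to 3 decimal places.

Rank u: 5, 6, 1, 2, 4, 3
Rank v: 5, 6, 1, 3, 4, 2
d = rank(u) − rank(v): 0, 0, 0, -1, 0, 1; Σd² = 2
ρ = 1 − 6Σd² / [n(n²−1)] = 1 − 6×2 / (6×35) = 1 − 12/210 ≈ 0.943

0.943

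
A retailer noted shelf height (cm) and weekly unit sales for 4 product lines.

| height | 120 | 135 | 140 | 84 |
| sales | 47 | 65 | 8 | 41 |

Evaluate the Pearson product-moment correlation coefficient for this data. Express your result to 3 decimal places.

-0.166

n = 4, Σx = 479, Σy = 161, Σx² = 59281, Σy² = 8179, Σxy = 18979
nΣxy − ΣxΣy = 75916 − 77119 = -1203
nΣx² − (Σx)² = 237124 − 229441 = 7683; nΣy² − (Σy)² = 32716 − 25921 = 6795
r = -1203 / √(7683 × 6795) = -1203 / 7225.3709 ≈ -0.166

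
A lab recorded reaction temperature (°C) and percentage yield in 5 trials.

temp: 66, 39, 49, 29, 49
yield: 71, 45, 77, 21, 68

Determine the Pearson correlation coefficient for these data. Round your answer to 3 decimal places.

n = 5, Σx = 232, Σy = 282, Σx² = 11520, Σy² = 18060, Σxy = 14155
nΣxy − ΣxΣy = 70775 − 65424 = 5351
nΣx² − (Σx)² = 57600 − 53824 = 3776; nΣy² − (Σy)² = 90300 − 79524 = 10776
r = 5351 / √(3776 × 10776) = 5351 / 6378.8852 ≈ 0.839

0.839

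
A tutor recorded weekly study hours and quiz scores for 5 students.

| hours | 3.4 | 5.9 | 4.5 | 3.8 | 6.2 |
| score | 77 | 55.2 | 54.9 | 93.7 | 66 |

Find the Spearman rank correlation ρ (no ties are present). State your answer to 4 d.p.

-0.5000

Rank hours: 1, 4, 3, 2, 5
Rank score: 4, 2, 1, 5, 3
d = rank(hours) − rank(score): -3, 2, 2, -3, 2; Σd² = 30
ρ = 1 − 6Σd² / [n(n²−1)] = 1 − 6×30 / (5×24) = 1 − 180/120 ≈ -0.5000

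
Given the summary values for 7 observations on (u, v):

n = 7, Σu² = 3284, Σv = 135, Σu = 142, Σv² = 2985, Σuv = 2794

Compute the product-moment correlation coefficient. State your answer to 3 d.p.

r = (nΣuv − ΣuΣv) / √[(nΣu² − (Σu)²)(nΣv² − (Σv)²)]
Numerator: 7×2794 − 142×135 = 388
Denominator: √[(22988 − 20164)(20895 − 18225)] = √[2824 × 2670] = 2745.9206
r = 388 / 2745.9206 ≈ 0.141

0.141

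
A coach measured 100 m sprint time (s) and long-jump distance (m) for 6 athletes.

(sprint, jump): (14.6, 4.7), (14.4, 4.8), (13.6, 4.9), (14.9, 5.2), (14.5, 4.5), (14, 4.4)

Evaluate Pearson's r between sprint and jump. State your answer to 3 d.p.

n = 6, Σx = 86, Σy = 28.5, Σx² = 1233.74, Σy² = 135.79, Σxy = 408.71
nΣxy − ΣxΣy = 2452.26 − 2451 = 1.26
nΣx² − (Σx)² = 7402.44 − 7396 = 6.44; nΣy² − (Σy)² = 814.74 − 812.25 = 2.49
r = 1.26 / √(6.44 × 2.49) = 1.26 / 4.0044 ≈ 0.315

0.315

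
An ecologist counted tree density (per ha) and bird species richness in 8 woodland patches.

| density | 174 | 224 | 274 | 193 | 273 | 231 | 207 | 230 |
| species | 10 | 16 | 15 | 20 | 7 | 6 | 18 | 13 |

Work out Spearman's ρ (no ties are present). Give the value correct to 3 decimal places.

Rank density: 1, 4, 8, 2, 7, 6, 3, 5
Rank species: 3, 6, 5, 8, 2, 1, 7, 4
d = rank(density) − rank(species): -2, -2, 3, -6, 5, 5, -4, 1; Σd² = 120
ρ = 1 − 6Σd² / [n(n²−1)] = 1 − 6×120 / (8×63) = 1 − 720/504 ≈ -0.429

-0.429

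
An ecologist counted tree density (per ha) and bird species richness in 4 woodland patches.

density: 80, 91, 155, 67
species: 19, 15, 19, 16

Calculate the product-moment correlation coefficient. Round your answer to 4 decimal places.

n = 4, Σx = 393, Σy = 69, Σx² = 43195, Σy² = 1203, Σxy = 6902
nΣxy − ΣxΣy = 27608 − 27117 = 491
nΣx² − (Σx)² = 172780 − 154449 = 18331; nΣy² − (Σy)² = 4812 − 4761 = 51
r = 491 / √(18331 × 51) = 491 / 966.8924 ≈ 0.5078

0.5078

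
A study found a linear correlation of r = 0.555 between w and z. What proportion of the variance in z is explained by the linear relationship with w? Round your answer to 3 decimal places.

r² = (0.555)² = 0.308

0.308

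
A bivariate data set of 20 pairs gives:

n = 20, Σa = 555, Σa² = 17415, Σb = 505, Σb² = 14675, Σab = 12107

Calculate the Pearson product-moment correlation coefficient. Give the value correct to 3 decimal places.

-0.969

r = (nΣab − ΣaΣb) / √[(nΣa² − (Σa)²)(nΣb² − (Σb)²)]
Numerator: 20×12107 − 555×505 = -38135
Denominator: √[(348300 − 308025)(293500 − 255025)] = √[40275 × 38475] = 39364.7129
r = -38135 / 39364.7129 ≈ -0.969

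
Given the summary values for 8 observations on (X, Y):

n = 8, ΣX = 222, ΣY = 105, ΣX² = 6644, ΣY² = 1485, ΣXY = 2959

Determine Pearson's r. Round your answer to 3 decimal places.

r = (nΣXY − ΣXΣY) / √[(nΣX² − (ΣX)²)(nΣY² − (ΣY)²)]
Numerator: 8×2959 − 222×105 = 362
Denominator: √[(53152 − 49284)(11880 − 11025)] = √[3868 × 855] = 1818.5544
r = 362 / 1818.5544 ≈ 0.199

0.199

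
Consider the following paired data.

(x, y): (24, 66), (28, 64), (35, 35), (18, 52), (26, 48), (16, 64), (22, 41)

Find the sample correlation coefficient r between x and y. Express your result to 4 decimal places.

-0.4713

n = 7, Σx = 169, Σy = 370, Σx² = 4325, Σy² = 20462, Σxy = 8711
nΣxy − ΣxΣy = 60977 − 62530 = -1553
nΣx² − (Σx)² = 30275 − 28561 = 1714; nΣy² − (Σy)² = 143234 − 136900 = 6334
r = -1553 / √(1714 × 6334) = -1553 / 3294.9167 ≈ -0.4713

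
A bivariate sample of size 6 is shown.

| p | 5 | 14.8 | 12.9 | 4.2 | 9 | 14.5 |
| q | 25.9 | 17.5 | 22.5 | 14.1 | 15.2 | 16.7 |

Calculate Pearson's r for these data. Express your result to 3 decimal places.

n = 6, Σp = 60.4, Σq = 111.9, Σp² = 719.34, Σq² = 2192.05, Σpq = 1116.92
nΣpq − ΣpΣq = 6701.52 − 6758.76 = -57.24
nΣp² − (Σp)² = 4316.04 − 3648.16 = 667.88; nΣq² − (Σq)² = 13152.3 − 12521.61 = 630.69
r = -57.24 / √(667.88 × 630.69) = -57.24 / 649.0187 ≈ -0.088

-0.088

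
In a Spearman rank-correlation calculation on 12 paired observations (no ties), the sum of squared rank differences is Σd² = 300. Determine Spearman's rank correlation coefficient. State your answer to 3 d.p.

-0.049

ρ = 1 − 6Σd² / [n(n²−1)] = 1 − 6×300 / (12×143)
  = 1 − 1800/1716 = 1 − 1.0490 ≈ -0.049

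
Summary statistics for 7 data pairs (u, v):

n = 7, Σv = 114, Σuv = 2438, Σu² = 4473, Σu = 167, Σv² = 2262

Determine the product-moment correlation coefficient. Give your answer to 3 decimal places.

-0.633

r = (nΣuv − ΣuΣv) / √[(nΣu² − (Σu)²)(nΣv² − (Σv)²)]
Numerator: 7×2438 − 167×114 = -1972
Denominator: √[(31311 − 27889)(15834 − 12996)] = √[3422 × 2838] = 3116.3498
r = -1972 / 3116.3498 ≈ -0.633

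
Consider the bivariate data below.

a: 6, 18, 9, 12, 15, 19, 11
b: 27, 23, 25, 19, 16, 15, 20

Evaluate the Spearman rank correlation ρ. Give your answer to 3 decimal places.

-0.786

Rank a: 1, 6, 2, 4, 5, 7, 3
Rank b: 7, 5, 6, 3, 2, 1, 4
d = rank(a) − rank(b): -6, 1, -4, 1, 3, 6, -1; Σd² = 100
ρ = 1 − 6Σd² / [n(n²−1)] = 1 − 6×100 / (7×48) = 1 − 600/336 ≈ -0.786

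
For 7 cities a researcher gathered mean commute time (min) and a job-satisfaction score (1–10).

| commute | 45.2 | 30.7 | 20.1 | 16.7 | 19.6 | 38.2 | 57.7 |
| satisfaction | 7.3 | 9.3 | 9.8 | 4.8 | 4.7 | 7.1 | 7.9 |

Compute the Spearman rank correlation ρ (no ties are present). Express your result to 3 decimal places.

Rank commute: 6, 4, 3, 1, 2, 5, 7
Rank satisfaction: 4, 6, 7, 2, 1, 3, 5
d = rank(commute) − rank(satisfaction): 2, -2, -4, -1, 1, 2, 2; Σd² = 34
ρ = 1 − 6Σd² / [n(n²−1)] = 1 − 6×34 / (7×48) = 1 − 204/336 ≈ 0.393

0.393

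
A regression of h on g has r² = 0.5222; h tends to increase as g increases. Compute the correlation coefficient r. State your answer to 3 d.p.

0.723

|r| = √0.5222 = 0.723
The association is positive, so r = 0.723.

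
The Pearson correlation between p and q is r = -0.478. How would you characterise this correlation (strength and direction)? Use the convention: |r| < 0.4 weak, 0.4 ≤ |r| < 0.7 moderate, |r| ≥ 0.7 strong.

moderate negative

r = -0.478 < 0 so the relationship is negative.
|r| = 0.478, which falls in the moderate range.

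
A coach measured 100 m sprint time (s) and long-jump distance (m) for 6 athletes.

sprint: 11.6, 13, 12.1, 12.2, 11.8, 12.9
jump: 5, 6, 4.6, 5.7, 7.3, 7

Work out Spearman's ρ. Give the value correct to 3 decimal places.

0.257

Rank sprint: 1, 6, 3, 4, 2, 5
Rank jump: 2, 4, 1, 3, 6, 5
d = rank(sprint) − rank(jump): -1, 2, 2, 1, -4, 0; Σd² = 26
ρ = 1 − 6Σd² / [n(n²−1)] = 1 − 6×26 / (6×35) = 1 − 156/210 ≈ 0.257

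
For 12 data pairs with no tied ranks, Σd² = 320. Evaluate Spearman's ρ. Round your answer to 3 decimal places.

-0.119

ρ = 1 − 6Σd² / [n(n²−1)] = 1 − 6×320 / (12×143)
  = 1 − 1920/1716 = 1 − 1.1189 ≈ -0.119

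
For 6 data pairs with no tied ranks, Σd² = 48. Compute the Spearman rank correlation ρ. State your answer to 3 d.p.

-0.371

ρ = 1 − 6Σd² / [n(n²−1)] = 1 − 6×48 / (6×35)
  = 1 − 288/210 = 1 − 1.3714 ≈ -0.371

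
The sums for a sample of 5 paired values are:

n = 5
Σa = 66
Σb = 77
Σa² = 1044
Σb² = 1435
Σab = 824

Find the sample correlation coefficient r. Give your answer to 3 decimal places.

r = (nΣab − ΣaΣb) / √[(nΣa² − (Σa)²)(nΣb² − (Σb)²)]
Numerator: 5×824 − 66×77 = -962
Denominator: √[(5220 − 4356)(7175 − 5929)] = √[864 × 1246] = 1037.5664
r = -962 / 1037.5664 ≈ -0.927

-0.927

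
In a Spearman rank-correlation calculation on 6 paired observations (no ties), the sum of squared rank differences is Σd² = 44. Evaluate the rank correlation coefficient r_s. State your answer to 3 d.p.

ρ = 1 − 6Σd² / [n(n²−1)] = 1 − 6×44 / (6×35)
  = 1 − 264/210 = 1 − 1.2571 ≈ -0.257

-0.257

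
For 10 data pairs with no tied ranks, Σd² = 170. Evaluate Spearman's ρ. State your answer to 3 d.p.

ρ = 1 − 6Σd² / [n(n²−1)] = 1 − 6×170 / (10×99)
  = 1 − 1020/990 = 1 − 1.0303 ≈ -0.030

-0.030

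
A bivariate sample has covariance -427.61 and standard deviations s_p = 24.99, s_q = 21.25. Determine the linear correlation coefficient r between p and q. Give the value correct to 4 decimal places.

-0.8052

r = Cov(p,q) / (s_p · s_q) = -427.61 / (24.99 × 21.25)
  = -427.61 / 531.0375 ≈ -0.8052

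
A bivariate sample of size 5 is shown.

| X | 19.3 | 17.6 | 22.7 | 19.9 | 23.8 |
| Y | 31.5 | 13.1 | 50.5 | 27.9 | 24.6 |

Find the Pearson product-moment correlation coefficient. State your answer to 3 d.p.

0.551

n = 5, ΣX = 103.3, ΣY = 147.6, ΣX² = 2159.99, ΣY² = 5097.68, ΣXY = 3125.55
nΣXY − ΣXΣY = 15627.75 − 15247.08 = 380.67
nΣX² − (ΣX)² = 10799.95 − 10670.89 = 129.06; nΣY² − (ΣY)² = 25488.4 − 21785.76 = 3702.64
r = 380.67 / √(129.06 × 3702.64) = 380.67 / 691.2762 ≈ 0.551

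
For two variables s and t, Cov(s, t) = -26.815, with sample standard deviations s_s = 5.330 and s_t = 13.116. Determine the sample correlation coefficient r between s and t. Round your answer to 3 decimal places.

r = Cov(s,t) / (s_s · s_t) = -26.815 / (5.330 × 13.116)
  = -26.815 / 69.9083 ≈ -0.384

-0.384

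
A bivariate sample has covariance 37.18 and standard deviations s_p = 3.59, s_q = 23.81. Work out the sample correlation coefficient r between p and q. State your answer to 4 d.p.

0.4350

r = Cov(p,q) / (s_p · s_q) = 37.18 / (3.59 × 23.81)
  = 37.18 / 85.4779 ≈ 0.4350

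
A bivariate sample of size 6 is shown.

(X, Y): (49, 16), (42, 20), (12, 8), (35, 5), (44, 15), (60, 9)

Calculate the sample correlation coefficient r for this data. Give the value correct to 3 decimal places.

n = 6, ΣX = 242, ΣY = 73, ΣX² = 11070, ΣY² = 1051, ΣXY = 3095
nΣXY − ΣXΣY = 18570 − 17666 = 904
nΣX² − (ΣX)² = 66420 − 58564 = 7856; nΣY² − (ΣY)² = 6306 − 5329 = 977
r = 904 / √(7856 × 977) = 904 / 2770.4353 ≈ 0.326

0.326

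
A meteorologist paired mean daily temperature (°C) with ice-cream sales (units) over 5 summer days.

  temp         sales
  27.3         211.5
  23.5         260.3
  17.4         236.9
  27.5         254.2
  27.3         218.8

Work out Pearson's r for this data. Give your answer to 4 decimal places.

n = 5, Σx = 123, Σy = 1181.7, Σx² = 3101.84, Σy² = 281101.03, Σxy = 28976.8
nΣxy − ΣxΣy = 144884 − 145349.1 = -465.1
nΣx² − (Σx)² = 15509.2 − 15129 = 380.2; nΣy² − (Σy)² = 1405505.15 − 1396414.89 = 9090.26
r = -465.1 / √(380.2 × 9090.26) = -465.1 / 1859.0634 ≈ -0.2502

-0.2502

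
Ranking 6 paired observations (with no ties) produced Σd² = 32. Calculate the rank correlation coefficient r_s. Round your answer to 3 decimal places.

0.086

ρ = 1 − 6Σd² / [n(n²−1)] = 1 − 6×32 / (6×35)
  = 1 − 192/210 = 1 − 0.9143 ≈ 0.086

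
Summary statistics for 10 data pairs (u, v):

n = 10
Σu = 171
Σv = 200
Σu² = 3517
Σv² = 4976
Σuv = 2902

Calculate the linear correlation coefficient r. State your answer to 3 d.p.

-0.681

r = (nΣuv − ΣuΣv) / √[(nΣu² − (Σu)²)(nΣv² − (Σv)²)]
Numerator: 10×2902 − 171×200 = -5180
Denominator: √[(35170 − 29241)(49760 − 40000)] = √[5929 × 9760] = 7607.0388
r = -5180 / 7607.0388 ≈ -0.681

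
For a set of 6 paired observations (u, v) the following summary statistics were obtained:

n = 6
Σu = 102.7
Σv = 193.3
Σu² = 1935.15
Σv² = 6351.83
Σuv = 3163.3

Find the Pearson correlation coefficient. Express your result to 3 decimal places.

r = (nΣuv − ΣuΣv) / √[(nΣu² − (Σu)²)(nΣv² − (Σv)²)]
Numerator: 6×3163.3 − 102.7×193.3 = -872.11
Denominator: √[(11610.9 − 10547.29)(38110.98 − 37364.89)] = √[1063.61 × 746.09] = 890.8136
r = -872.11 / 890.8136 ≈ -0.979

-0.979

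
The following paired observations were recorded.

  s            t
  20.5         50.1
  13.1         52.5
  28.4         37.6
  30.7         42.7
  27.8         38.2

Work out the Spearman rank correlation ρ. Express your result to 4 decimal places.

Rank s: 2, 1, 4, 5, 3
Rank t: 4, 5, 1, 3, 2
d = rank(s) − rank(t): -2, -4, 3, 2, 1; Σd² = 34
ρ = 1 − 6Σd² / [n(n²−1)] = 1 − 6×34 / (5×24) = 1 − 204/120 ≈ -0.7000

-0.7000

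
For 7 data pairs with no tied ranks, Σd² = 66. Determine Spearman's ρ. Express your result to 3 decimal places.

-0.179

ρ = 1 − 6Σd² / [n(n²−1)] = 1 − 6×66 / (7×48)
  = 1 − 396/336 = 1 − 1.1786 ≈ -0.179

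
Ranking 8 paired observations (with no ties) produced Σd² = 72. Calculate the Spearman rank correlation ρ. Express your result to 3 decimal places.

0.143

ρ = 1 − 6Σd² / [n(n²−1)] = 1 − 6×72 / (8×63)
  = 1 − 432/504 = 1 − 0.8571 ≈ 0.143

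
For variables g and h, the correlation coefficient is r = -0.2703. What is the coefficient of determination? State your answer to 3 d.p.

0.073

r² = (-0.2703)² = 0.073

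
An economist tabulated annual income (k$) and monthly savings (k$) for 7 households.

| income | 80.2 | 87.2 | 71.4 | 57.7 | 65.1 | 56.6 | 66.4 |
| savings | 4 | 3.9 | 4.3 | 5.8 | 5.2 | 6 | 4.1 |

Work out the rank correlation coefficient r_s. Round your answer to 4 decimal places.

Rank income: 6, 7, 5, 2, 3, 1, 4
Rank savings: 2, 1, 4, 6, 5, 7, 3
d = rank(income) − rank(savings): 4, 6, 1, -4, -2, -6, 1; Σd² = 110
ρ = 1 − 6Σd² / [n(n²−1)] = 1 − 6×110 / (7×48) = 1 − 660/336 ≈ -0.9643

-0.9643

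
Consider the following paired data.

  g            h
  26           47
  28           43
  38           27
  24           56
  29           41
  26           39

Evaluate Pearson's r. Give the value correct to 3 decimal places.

-0.890

n = 6, Σg = 171, Σh = 253, Σg² = 4997, Σh² = 11125, Σgh = 6999
nΣgh − ΣgΣh = 41994 − 43263 = -1269
nΣg² − (Σg)² = 29982 − 29241 = 741; nΣh² − (Σh)² = 66750 − 64009 = 2741
r = -1269 / √(741 × 2741) = -1269 / 1425.1600 ≈ -0.890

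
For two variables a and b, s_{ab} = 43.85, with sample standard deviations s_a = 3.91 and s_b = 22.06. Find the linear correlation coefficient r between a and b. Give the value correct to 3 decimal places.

0.508

r = Cov(a,b) / (s_a · s_b) = 43.85 / (3.91 × 22.06)
  = 43.85 / 86.2546 ≈ 0.508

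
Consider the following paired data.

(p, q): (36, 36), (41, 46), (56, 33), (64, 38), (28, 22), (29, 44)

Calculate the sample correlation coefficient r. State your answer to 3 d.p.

n = 6, Σp = 254, Σq = 219, Σp² = 11834, Σq² = 8365, Σpq = 9354
nΣpq − ΣpΣq = 56124 − 55626 = 498
nΣp² − (Σp)² = 71004 − 64516 = 6488; nΣq² − (Σq)² = 50190 − 47961 = 2229
r = 498 / √(6488 × 2229) = 498 / 3802.8610 ≈ 0.131

0.131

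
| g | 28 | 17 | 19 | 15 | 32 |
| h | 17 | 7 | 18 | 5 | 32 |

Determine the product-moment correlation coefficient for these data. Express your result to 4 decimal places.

n = 5, Σg = 111, Σh = 79, Σg² = 2683, Σh² = 1711, Σgh = 2036
nΣgh − ΣgΣh = 10180 − 8769 = 1411
nΣg² − (Σg)² = 13415 − 12321 = 1094; nΣh² − (Σh)² = 8555 − 6241 = 2314
r = 1411 / √(1094 × 2314) = 1411 / 1591.0739 ≈ 0.8868

0.8868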